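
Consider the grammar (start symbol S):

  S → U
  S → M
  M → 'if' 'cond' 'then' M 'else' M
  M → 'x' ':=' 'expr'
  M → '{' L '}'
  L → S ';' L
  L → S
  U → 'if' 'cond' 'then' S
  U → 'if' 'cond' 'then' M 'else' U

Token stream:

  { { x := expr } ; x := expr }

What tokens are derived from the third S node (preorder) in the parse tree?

x := expr

[S [M { [L [S [M { [L [S [M x := expr]]] }]] ; [L [S [M x := expr]]]] }]]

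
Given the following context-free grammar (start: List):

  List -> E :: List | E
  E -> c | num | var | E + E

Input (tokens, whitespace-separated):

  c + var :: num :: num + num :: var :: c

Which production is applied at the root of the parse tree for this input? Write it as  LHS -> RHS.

List -> E :: List

[List [E [E c] + [E var]] :: [List [E num] :: [List [E [E num] + [E num]] :: [List [E var] :: [List [E c]]]]]]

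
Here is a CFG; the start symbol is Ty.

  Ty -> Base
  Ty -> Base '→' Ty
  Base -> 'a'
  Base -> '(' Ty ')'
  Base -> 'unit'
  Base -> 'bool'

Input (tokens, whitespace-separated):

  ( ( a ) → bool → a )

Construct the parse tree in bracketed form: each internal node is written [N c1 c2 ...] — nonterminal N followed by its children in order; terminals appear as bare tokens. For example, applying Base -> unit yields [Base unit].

Ty
Base
( Ty )
( Base → Ty )
( ( Ty ) → Ty )
( ( Base ) → Ty )
( ( a ) → Ty )
( ( a ) → Base → Ty )
( ( a ) → bool → Ty )
( ( a ) → bool → Base )
( ( a ) → bool → a )

[Ty [Base ( [Ty [Base ( [Ty [Base a]] )] → [Ty [Base bool] → [Ty [Base a]]]] )]]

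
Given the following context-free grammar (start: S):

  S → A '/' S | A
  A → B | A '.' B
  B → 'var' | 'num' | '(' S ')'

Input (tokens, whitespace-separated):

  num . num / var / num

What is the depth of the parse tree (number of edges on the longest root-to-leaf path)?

5

[S [A [A [B num]] . [B num]] / [S [A [B var]] / [S [A [B num]]]]]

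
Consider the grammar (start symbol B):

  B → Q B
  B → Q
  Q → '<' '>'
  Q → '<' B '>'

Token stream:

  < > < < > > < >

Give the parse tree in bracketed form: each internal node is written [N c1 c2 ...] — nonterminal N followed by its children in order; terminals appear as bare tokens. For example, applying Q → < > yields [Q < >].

B
Q B
< > B
< > Q B
< > < B > B
< > < Q > B
< > < < > > B
< > < < > > Q
< > < < > > < >

[B [Q < >] [B [Q < [B [Q < >]] >] [B [Q < >]]]]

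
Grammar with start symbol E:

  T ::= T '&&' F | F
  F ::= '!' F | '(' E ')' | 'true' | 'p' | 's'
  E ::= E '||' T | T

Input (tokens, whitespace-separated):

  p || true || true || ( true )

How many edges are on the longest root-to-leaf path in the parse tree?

[E [E [E [E [T [F p]]] || [T [F true]]] || [T [F true]]] || [T [F ( [E [T [F true]]] )]]]

6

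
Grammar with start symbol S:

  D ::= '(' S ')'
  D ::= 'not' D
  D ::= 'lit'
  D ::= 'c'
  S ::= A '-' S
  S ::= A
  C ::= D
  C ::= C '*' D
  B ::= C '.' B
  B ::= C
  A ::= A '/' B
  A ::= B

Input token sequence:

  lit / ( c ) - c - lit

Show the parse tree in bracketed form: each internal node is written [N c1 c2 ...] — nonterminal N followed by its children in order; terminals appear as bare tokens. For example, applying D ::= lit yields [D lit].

[S [A [A [B [C [D lit]]]] / [B [C [D ( [S [A [B [C [D c]]]]] )]]]] - [S [A [B [C [D c]]]] - [S [A [B [C [D lit]]]]]]]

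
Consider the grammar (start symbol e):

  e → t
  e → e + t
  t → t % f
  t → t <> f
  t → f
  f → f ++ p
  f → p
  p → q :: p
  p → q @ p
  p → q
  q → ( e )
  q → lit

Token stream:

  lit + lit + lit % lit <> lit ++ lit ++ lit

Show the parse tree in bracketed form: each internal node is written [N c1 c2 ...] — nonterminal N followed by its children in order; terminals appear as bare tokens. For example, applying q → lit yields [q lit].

[e [e [e [t [f [p [q lit]]]]] + [t [f [p [q lit]]]]] + [t [t [t [f [p [q lit]]]] % [f [p [q lit]]]] <> [f [f [f [p [q lit]]] ++ [p [q lit]]] ++ [p [q lit]]]]]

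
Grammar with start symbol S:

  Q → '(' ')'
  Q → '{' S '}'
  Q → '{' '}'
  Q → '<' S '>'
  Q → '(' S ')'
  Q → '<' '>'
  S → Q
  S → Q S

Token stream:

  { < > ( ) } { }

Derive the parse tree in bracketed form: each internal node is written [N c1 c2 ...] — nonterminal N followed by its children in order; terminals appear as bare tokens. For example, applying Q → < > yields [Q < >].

S
Q S
{ S } S
{ Q S } S
{ < > S } S
{ < > Q } S
{ < > ( ) } S
{ < > ( ) } Q
{ < > ( ) } { }

[S [Q { [S [Q < >] [S [Q ( )]]] }] [S [Q { }]]]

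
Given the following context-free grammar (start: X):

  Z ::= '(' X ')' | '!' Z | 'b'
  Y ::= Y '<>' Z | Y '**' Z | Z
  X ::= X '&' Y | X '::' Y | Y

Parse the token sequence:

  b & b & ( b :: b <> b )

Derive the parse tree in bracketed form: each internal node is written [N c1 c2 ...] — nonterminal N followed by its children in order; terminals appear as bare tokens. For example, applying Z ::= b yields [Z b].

[X [X [X [Y [Z b]]] & [Y [Z b]]] & [Y [Z ( [X [X [Y [Z b]]] :: [Y [Y [Z b]] <> [Z b]]] )]]]

X
X & Y
X & Y & Y
Y & Y & Y
Z & Y & Y
b & Y & Y
b & Z & Y
b & b & Y
b & b & Z
b & b & ( X )
b & b & ( X :: Y )
b & b & ( Y :: Y )
b & b & ( Z :: Y )
b & b & ( b :: Y )
b & b & ( b :: Y <> Z )
b & b & ( b :: Z <> Z )
b & b & ( b :: b <> Z )
b & b & ( b :: b <> b )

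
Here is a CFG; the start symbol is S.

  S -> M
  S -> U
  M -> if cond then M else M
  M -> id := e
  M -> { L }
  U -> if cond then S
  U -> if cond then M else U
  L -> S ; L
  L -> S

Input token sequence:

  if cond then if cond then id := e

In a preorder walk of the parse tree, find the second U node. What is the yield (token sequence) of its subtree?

[S [U if cond then [S [U if cond then [S [M id := e]]]]]]

if cond then id := e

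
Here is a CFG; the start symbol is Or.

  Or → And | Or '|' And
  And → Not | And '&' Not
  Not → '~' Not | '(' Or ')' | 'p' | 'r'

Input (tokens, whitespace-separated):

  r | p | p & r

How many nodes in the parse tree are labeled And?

[Or [Or [Or [And [Not r]]] | [And [Not p]]] | [And [And [Not p]] & [Not r]]]

4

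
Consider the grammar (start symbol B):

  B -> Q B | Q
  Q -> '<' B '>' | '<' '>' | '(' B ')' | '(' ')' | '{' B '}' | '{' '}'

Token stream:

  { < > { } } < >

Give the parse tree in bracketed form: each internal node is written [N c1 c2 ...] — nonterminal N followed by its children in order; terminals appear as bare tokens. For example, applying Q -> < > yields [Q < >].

B
Q B
{ B } B
{ Q B } B
{ < > B } B
{ < > Q } B
{ < > { } } B
{ < > { } } Q
{ < > { } } < >

[B [Q { [B [Q < >] [B [Q { }]]] }] [B [Q < >]]]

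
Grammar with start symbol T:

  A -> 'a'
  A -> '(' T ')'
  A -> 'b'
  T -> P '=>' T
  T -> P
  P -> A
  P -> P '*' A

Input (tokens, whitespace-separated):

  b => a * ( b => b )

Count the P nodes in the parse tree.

[T [P [A b]] => [T [P [P [A a]] * [A ( [T [P [A b]] => [T [P [A b]]]] )]]]]

5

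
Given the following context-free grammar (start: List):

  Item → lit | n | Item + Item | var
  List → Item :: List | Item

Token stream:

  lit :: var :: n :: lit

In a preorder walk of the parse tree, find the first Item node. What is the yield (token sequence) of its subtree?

[List [Item lit] :: [List [Item var] :: [List [Item n] :: [List [Item lit]]]]]

lit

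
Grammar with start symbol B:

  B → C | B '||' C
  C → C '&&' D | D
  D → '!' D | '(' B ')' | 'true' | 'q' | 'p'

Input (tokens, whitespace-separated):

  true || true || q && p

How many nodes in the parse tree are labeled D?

[B [B [B [C [D true]]] || [C [D true]]] || [C [C [D q]] && [D p]]]

4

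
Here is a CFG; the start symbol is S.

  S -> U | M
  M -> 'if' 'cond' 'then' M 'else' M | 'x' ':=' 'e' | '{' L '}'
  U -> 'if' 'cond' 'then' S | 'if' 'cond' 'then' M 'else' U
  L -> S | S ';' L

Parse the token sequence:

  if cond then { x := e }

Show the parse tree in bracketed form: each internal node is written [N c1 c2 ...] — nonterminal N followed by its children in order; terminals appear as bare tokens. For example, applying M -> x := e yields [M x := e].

S
U
if cond then S
if cond then M
if cond then { L }
if cond then { S }
if cond then { M }
if cond then { x := e }

[S [U if cond then [S [M { [L [S [M x := e]]] }]]]]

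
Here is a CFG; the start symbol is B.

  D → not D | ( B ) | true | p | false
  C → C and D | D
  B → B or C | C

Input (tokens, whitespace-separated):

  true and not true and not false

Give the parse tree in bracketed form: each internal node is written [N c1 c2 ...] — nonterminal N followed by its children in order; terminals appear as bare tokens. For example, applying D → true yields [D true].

[B [C [C [C [D true]] and [D not [D true]]] and [D not [D false]]]]

B
C
C and D
C and D and D
D and D and D
true and D and D
true and not D and D
true and not true and D
true and not true and not D
true and not true and not false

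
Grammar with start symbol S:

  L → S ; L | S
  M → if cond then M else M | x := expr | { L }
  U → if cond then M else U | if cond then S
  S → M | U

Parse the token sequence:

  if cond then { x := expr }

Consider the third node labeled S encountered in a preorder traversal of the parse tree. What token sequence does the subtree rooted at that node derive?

[S [U if cond then [S [M { [L [S [M x := expr]]] }]]]]

x := expr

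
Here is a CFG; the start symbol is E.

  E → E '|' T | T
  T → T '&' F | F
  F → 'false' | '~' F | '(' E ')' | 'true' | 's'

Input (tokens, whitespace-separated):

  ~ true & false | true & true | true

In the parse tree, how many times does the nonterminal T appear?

5

[E [E [E [T [T [F ~ [F true]]] & [F false]]] | [T [T [F true]] & [F true]]] | [T [F true]]]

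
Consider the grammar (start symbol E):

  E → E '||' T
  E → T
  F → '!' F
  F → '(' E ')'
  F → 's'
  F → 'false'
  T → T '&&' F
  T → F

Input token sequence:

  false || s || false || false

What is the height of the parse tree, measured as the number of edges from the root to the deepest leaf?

6

[E [E [E [E [T [F false]]] || [T [F s]]] || [T [F false]]] || [T [F false]]]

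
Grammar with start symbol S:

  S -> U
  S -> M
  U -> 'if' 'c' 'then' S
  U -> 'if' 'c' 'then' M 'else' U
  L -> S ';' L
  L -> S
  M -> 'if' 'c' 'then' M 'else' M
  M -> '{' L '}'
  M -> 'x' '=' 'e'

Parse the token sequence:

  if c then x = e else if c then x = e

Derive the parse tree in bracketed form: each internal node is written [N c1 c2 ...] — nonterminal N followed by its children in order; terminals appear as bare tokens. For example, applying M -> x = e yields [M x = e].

S
U
if c then M else U
if c then x = e else U
if c then x = e else if c then S
if c then x = e else if c then M
if c then x = e else if c then x = e

[S [U if c then [M x = e] else [U if c then [S [M x = e]]]]]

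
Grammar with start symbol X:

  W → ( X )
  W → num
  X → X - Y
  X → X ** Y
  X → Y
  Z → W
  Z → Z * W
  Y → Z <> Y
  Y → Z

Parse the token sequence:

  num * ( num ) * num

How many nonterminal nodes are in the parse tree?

[X [Y [Z [Z [Z [W num]] * [W ( [X [Y [Z [W num]]]] )]] * [W num]]]]

12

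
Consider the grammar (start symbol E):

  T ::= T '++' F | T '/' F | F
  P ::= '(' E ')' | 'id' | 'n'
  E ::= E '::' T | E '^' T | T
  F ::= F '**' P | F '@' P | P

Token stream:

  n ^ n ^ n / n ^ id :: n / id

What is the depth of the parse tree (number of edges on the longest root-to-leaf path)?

[E [E [E [E [E [T [F [P n]]]] ^ [T [F [P n]]]] ^ [T [T [F [P n]]] / [F [P n]]]] ^ [T [F [P id]]]] :: [T [T [F [P n]]] / [F [P id]]]]

8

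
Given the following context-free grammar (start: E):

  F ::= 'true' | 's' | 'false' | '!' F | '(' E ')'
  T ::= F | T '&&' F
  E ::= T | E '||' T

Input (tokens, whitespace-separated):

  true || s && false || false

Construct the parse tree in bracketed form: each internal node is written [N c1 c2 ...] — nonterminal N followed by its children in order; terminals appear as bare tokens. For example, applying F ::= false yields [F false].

E
E || T
E || T || T
T || T || T
F || T || T
true || T || T
true || T && F || T
true || F && F || T
true || s && F || T
true || s && false || T
true || s && false || F
true || s && false || false

[E [E [E [T [F true]]] || [T [T [F s]] && [F false]]] || [T [F false]]]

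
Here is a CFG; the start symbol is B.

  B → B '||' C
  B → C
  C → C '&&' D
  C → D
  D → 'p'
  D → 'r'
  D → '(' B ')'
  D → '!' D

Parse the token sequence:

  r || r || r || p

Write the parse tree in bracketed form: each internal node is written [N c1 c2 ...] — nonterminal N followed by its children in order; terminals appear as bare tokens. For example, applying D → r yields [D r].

[B [B [B [B [C [D r]]] || [C [D r]]] || [C [D r]]] || [C [D p]]]

B
B || C
B || C || C
B || C || C || C
C || C || C || C
D || C || C || C
r || C || C || C
r || D || C || C
r || r || C || C
r || r || D || C
r || r || r || C
r || r || r || D
r || r || r || p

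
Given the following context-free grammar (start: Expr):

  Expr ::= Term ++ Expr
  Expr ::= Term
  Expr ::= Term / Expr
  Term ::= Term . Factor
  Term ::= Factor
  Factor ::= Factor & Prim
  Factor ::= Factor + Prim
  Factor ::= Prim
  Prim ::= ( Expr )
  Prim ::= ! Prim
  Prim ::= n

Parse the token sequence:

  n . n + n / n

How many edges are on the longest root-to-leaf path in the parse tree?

5

[Expr [Term [Term [Factor [Prim n]]] . [Factor [Factor [Prim n]] + [Prim n]]] / [Expr [Term [Factor [Prim n]]]]]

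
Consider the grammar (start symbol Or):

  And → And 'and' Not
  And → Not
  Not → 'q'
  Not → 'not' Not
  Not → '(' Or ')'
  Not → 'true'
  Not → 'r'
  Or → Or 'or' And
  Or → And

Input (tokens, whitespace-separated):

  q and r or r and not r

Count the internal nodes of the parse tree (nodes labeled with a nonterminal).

11

[Or [Or [And [And [Not q]] and [Not r]]] or [And [And [Not r]] and [Not not [Not r]]]]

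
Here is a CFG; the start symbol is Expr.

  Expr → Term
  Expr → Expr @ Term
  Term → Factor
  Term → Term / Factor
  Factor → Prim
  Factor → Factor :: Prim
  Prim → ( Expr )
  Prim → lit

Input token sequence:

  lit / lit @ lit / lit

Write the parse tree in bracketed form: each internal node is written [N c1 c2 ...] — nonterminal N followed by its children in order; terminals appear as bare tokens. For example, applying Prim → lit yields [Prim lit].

[Expr [Expr [Term [Term [Factor [Prim lit]]] / [Factor [Prim lit]]]] @ [Term [Term [Factor [Prim lit]]] / [Factor [Prim lit]]]]

Expr
Expr @ Term
Term @ Term
Term / Factor @ Term
Factor / Factor @ Term
Prim / Factor @ Term
lit / Factor @ Term
lit / Prim @ Term
lit / lit @ Term
lit / lit @ Term / Factor
lit / lit @ Factor / Factor
lit / lit @ Prim / Factor
lit / lit @ lit / Factor
lit / lit @ lit / Prim
lit / lit @ lit / lit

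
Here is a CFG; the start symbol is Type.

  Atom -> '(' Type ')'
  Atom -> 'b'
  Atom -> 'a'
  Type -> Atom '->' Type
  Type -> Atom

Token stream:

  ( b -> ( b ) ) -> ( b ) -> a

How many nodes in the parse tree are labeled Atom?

[Type [Atom ( [Type [Atom b] -> [Type [Atom ( [Type [Atom b]] )]]] )] -> [Type [Atom ( [Type [Atom b]] )] -> [Type [Atom a]]]]

7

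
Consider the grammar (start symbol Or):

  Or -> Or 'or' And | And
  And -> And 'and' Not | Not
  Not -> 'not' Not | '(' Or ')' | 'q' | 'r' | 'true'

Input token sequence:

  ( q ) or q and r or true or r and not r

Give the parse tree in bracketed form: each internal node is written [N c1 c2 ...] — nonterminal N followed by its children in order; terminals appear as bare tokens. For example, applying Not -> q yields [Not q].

[Or [Or [Or [Or [And [Not ( [Or [And [Not q]]] )]]] or [And [And [Not q]] and [Not r]]] or [And [Not true]]] or [And [And [Not r]] and [Not not [Not r]]]]

Or
Or or And
Or or And or And
Or or And or And or And
And or And or And or And
Not or And or And or And
( Or ) or And or And or And
( And ) or And or And or And
( Not ) or And or And or And
( q ) or And or And or And
( q ) or And and Not or And or And
( q ) or Not and Not or And or And
( q ) or q and Not or And or And
( q ) or q and r or And or And
( q ) or q and r or Not or And
( q ) or q and r or true or And
( q ) or q and r or true or And and Not
( q ) or q and r or true or Not and Not
( q ) or q and r or true or r and Not
( q ) or q and r or true or r and not Not
( q ) or q and r or true or r and not r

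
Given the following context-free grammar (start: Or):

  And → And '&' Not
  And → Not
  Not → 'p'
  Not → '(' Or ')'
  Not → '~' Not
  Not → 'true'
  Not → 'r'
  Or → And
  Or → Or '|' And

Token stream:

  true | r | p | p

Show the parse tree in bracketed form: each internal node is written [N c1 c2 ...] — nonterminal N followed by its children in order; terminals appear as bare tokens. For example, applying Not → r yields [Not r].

Or
Or | And
Or | And | And
Or | And | And | And
And | And | And | And
Not | And | And | And
true | And | And | And
true | Not | And | And
true | r | And | And
true | r | Not | And
true | r | p | And
true | r | p | Not
true | r | p | p

[Or [Or [Or [Or [And [Not true]]] | [And [Not r]]] | [And [Not p]]] | [And [Not p]]]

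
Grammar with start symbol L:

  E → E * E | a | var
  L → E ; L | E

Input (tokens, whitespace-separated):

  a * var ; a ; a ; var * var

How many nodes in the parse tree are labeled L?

[L [E [E a] * [E var]] ; [L [E a] ; [L [E a] ; [L [E [E var] * [E var]]]]]]

4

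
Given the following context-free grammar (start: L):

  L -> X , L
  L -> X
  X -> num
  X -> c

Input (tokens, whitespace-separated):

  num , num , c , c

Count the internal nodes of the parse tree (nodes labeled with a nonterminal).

[L [X num] , [L [X num] , [L [X c] , [L [X c]]]]]

8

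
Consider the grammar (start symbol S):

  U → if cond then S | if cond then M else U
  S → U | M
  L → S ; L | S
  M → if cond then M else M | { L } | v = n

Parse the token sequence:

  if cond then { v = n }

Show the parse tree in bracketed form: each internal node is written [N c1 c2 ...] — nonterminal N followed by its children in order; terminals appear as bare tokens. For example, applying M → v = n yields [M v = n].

[S [U if cond then [S [M { [L [S [M v = n]]] }]]]]

S
U
if cond then S
if cond then M
if cond then { L }
if cond then { S }
if cond then { M }
if cond then { v = n }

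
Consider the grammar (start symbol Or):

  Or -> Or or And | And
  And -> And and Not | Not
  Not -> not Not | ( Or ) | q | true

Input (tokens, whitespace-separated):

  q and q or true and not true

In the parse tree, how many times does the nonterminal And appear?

[Or [Or [And [And [Not q]] and [Not q]]] or [And [And [Not true]] and [Not not [Not true]]]]

4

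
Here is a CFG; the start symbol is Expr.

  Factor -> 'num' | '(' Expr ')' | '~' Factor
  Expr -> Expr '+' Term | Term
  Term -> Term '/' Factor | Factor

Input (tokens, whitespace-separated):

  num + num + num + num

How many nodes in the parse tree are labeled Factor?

[Expr [Expr [Expr [Expr [Term [Factor num]]] + [Term [Factor num]]] + [Term [Factor num]]] + [Term [Factor num]]]

4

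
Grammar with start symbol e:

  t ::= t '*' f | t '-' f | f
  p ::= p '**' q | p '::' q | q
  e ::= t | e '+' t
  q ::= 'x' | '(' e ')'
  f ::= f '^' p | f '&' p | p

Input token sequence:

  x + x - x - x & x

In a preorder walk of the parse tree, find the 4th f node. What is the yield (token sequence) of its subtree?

[e [e [t [f [p [q x]]]]] + [t [t [t [f [p [q x]]]] - [f [p [q x]]]] - [f [f [p [q x]]] & [p [q x]]]]]

x & x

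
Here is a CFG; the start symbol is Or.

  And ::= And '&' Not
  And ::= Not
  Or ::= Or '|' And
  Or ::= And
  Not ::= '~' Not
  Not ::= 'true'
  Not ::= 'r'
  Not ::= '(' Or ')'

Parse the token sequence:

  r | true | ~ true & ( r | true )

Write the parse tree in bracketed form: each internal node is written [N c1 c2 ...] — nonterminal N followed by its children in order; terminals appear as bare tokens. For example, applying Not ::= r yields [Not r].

[Or [Or [Or [And [Not r]]] | [And [Not true]]] | [And [And [Not ~ [Not true]]] & [Not ( [Or [Or [And [Not r]]] | [And [Not true]]] )]]]

Or
Or | And
Or | And | And
And | And | And
Not | And | And
r | And | And
r | Not | And
r | true | And
r | true | And & Not
r | true | Not & Not
r | true | ~ Not & Not
r | true | ~ true & Not
r | true | ~ true & ( Or )
r | true | ~ true & ( Or | And )
r | true | ~ true & ( And | And )
r | true | ~ true & ( Not | And )
r | true | ~ true & ( r | And )
r | true | ~ true & ( r | Not )
r | true | ~ true & ( r | true )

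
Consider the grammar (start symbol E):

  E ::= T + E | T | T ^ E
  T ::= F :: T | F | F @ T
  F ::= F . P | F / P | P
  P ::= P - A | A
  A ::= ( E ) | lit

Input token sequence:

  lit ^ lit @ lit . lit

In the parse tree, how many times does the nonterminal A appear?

4

[E [T [F [P [A lit]]]] ^ [E [T [F [P [A lit]]] @ [T [F [F [P [A lit]]] . [P [A lit]]]]]]]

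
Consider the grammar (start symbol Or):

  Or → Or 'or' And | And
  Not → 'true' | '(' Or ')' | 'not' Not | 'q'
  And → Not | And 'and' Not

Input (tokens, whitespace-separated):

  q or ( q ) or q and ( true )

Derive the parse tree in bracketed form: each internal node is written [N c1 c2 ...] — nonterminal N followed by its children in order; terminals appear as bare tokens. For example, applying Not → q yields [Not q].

[Or [Or [Or [And [Not q]]] or [And [Not ( [Or [And [Not q]]] )]]] or [And [And [Not q]] and [Not ( [Or [And [Not true]]] )]]]

Or
Or or And
Or or And or And
And or And or And
Not or And or And
q or And or And
q or Not or And
q or ( Or ) or And
q or ( And ) or And
q or ( Not ) or And
q or ( q ) or And
q or ( q ) or And and Not
q or ( q ) or Not and Not
q or ( q ) or q and Not
q or ( q ) or q and ( Or )
q or ( q ) or q and ( And )
q or ( q ) or q and ( Not )
q or ( q ) or q and ( true )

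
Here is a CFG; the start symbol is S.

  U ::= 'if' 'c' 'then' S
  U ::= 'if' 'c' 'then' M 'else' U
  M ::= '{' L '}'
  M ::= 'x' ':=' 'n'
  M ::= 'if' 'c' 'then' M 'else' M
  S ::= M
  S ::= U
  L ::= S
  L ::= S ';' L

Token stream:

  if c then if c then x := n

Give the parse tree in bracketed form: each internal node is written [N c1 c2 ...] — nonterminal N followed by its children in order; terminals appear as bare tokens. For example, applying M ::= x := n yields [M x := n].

[S [U if c then [S [U if c then [S [M x := n]]]]]]

S
U
if c then S
if c then U
if c then if c then S
if c then if c then M
if c then if c then x := n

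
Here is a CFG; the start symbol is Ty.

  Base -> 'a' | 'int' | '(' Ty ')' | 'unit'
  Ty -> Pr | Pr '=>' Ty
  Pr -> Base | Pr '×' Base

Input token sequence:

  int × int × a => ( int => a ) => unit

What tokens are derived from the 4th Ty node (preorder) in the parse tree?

[Ty [Pr [Pr [Pr [Base int]] × [Base int]] × [Base a]] => [Ty [Pr [Base ( [Ty [Pr [Base int]] => [Ty [Pr [Base a]]]] )]] => [Ty [Pr [Base unit]]]]]

a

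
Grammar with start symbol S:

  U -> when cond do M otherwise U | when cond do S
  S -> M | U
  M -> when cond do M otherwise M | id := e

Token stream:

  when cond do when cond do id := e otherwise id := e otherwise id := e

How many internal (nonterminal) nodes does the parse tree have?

6

[S [M when cond do [M when cond do [M id := e] otherwise [M id := e]] otherwise [M id := e]]]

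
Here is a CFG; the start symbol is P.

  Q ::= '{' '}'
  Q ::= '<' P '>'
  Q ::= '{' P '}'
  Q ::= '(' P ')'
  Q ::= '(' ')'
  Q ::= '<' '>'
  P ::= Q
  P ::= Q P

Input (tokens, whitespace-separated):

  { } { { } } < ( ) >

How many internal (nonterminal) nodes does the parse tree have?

[P [Q { }] [P [Q { [P [Q { }]] }] [P [Q < [P [Q ( )]] >]]]]

10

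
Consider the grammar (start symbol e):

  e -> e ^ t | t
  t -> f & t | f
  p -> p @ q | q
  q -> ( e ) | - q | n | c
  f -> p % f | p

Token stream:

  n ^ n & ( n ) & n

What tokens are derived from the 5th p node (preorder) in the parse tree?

n

[e [e [t [f [p [q n]]]]] ^ [t [f [p [q n]]] & [t [f [p [q ( [e [t [f [p [q n]]]]] )]]] & [t [f [p [q n]]]]]]]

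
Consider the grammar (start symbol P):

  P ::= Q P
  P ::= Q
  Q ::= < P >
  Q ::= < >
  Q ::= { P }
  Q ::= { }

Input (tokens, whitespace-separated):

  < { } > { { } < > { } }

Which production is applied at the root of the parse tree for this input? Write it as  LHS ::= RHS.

P ::= Q P

[P [Q < [P [Q { }]] >] [P [Q { [P [Q { }] [P [Q < >] [P [Q { }]]]] }]]]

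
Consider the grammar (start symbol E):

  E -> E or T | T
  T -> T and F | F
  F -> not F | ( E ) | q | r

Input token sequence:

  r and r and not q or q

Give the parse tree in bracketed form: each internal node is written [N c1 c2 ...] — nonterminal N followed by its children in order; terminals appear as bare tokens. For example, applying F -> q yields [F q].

E
E or T
T or T
T and F or T
T and F and F or T
F and F and F or T
r and F and F or T
r and r and F or T
r and r and not F or T
r and r and not q or T
r and r and not q or F
r and r and not q or q

[E [E [T [T [T [F r]] and [F r]] and [F not [F q]]]] or [T [F q]]]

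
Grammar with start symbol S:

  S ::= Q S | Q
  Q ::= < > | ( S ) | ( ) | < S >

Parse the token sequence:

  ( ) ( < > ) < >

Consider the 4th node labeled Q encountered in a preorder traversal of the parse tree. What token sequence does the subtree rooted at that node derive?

[S [Q ( )] [S [Q ( [S [Q < >]] )] [S [Q < >]]]]

< >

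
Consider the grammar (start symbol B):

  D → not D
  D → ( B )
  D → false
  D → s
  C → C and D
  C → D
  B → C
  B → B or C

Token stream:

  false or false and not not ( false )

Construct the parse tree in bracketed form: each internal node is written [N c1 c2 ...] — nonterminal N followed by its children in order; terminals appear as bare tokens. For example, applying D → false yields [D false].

B
B or C
C or C
D or C
false or C
false or C and D
false or D and D
false or false and D
false or false and not D
false or false and not not D
false or false and not not ( B )
false or false and not not ( C )
false or false and not not ( D )
false or false and not not ( false )

[B [B [C [D false]]] or [C [C [D false]] and [D not [D not [D ( [B [C [D false]]] )]]]]]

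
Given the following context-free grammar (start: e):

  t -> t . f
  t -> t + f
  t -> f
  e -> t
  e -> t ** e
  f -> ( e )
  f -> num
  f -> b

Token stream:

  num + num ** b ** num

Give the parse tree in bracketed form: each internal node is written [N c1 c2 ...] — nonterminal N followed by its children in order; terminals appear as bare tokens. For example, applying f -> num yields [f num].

[e [t [t [f num]] + [f num]] ** [e [t [f b]] ** [e [t [f num]]]]]

e
t ** e
t + f ** e
f + f ** e
num + f ** e
num + num ** e
num + num ** t ** e
num + num ** f ** e
num + num ** b ** e
num + num ** b ** t
num + num ** b ** f
num + num ** b ** num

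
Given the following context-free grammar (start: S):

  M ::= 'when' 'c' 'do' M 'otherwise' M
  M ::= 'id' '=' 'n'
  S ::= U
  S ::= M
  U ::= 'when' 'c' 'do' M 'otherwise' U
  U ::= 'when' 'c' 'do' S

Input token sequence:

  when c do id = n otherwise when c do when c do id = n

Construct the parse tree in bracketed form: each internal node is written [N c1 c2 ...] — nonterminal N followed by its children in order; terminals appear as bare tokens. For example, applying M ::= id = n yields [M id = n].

[S [U when c do [M id = n] otherwise [U when c do [S [U when c do [S [M id = n]]]]]]]

S
U
when c do M otherwise U
when c do id = n otherwise U
when c do id = n otherwise when c do S
when c do id = n otherwise when c do U
when c do id = n otherwise when c do when c do S
when c do id = n otherwise when c do when c do M
when c do id = n otherwise when c do when c do id = n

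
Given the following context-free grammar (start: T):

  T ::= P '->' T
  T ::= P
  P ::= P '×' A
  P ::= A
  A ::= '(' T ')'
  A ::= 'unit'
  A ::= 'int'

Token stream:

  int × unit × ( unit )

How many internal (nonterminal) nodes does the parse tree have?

[T [P [P [P [A int]] × [A unit]] × [A ( [T [P [A unit]]] )]]]

10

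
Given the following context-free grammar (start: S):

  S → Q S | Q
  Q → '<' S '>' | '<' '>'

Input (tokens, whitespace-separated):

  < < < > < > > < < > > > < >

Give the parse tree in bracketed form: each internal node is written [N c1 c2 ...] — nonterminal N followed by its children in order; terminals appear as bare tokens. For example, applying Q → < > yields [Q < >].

[S [Q < [S [Q < [S [Q < >] [S [Q < >]]] >] [S [Q < [S [Q < >]] >]]] >] [S [Q < >]]]

S
Q S
< S > S
< Q S > S
< < S > S > S
< < Q S > S > S
< < < > S > S > S
< < < > Q > S > S
< < < > < > > S > S
< < < > < > > Q > S
< < < > < > > < S > > S
< < < > < > > < Q > > S
< < < > < > > < < > > > S
< < < > < > > < < > > > Q
< < < > < > > < < > > > < >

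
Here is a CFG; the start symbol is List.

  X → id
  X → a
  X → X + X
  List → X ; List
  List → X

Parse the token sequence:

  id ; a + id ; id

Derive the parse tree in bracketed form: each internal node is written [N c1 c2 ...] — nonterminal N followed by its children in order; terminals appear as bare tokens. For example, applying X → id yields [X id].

[List [X id] ; [List [X [X a] + [X id]] ; [List [X id]]]]

List
X ; List
id ; List
id ; X ; List
id ; X + X ; List
id ; a + X ; List
id ; a + id ; List
id ; a + id ; X
id ; a + id ; id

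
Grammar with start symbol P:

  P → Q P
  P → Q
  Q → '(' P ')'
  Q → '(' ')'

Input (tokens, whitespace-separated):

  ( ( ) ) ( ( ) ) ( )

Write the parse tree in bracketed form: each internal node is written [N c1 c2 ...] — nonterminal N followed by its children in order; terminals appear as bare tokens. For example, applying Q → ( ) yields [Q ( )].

P
Q P
( P ) P
( Q ) P
( ( ) ) P
( ( ) ) Q P
( ( ) ) ( P ) P
( ( ) ) ( Q ) P
( ( ) ) ( ( ) ) P
( ( ) ) ( ( ) ) Q
( ( ) ) ( ( ) ) ( )

[P [Q ( [P [Q ( )]] )] [P [Q ( [P [Q ( )]] )] [P [Q ( )]]]]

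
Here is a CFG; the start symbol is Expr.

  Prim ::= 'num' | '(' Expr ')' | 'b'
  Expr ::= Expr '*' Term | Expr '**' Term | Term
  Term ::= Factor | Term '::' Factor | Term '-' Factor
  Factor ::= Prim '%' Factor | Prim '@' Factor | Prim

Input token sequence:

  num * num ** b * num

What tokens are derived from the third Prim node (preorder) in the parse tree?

b

[Expr [Expr [Expr [Expr [Term [Factor [Prim num]]]] * [Term [Factor [Prim num]]]] ** [Term [Factor [Prim b]]]] * [Term [Factor [Prim num]]]]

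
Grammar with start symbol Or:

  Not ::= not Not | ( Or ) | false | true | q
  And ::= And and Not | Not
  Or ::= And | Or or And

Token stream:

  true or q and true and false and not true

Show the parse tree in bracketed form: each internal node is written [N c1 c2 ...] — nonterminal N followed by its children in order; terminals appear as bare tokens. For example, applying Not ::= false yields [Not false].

Or
Or or And
And or And
Not or And
true or And
true or And and Not
true or And and Not and Not
true or And and Not and Not and Not
true or Not and Not and Not and Not
true or q and Not and Not and Not
true or q and true and Not and Not
true or q and true and false and Not
true or q and true and false and not Not
true or q and true and false and not true

[Or [Or [And [Not true]]] or [And [And [And [And [Not q]] and [Not true]] and [Not false]] and [Not not [Not true]]]]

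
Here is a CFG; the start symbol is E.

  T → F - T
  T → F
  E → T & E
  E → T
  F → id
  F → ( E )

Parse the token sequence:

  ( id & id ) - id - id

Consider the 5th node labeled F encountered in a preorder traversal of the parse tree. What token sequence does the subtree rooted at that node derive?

[E [T [F ( [E [T [F id]] & [E [T [F id]]]] )] - [T [F id] - [T [F id]]]]]

id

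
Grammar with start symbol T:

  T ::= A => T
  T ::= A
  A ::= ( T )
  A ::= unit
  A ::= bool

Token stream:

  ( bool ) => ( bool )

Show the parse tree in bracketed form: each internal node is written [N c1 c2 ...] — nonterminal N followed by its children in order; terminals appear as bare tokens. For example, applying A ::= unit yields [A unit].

T
A => T
( T ) => T
( A ) => T
( bool ) => T
( bool ) => A
( bool ) => ( T )
( bool ) => ( A )
( bool ) => ( bool )

[T [A ( [T [A bool]] )] => [T [A ( [T [A bool]] )]]]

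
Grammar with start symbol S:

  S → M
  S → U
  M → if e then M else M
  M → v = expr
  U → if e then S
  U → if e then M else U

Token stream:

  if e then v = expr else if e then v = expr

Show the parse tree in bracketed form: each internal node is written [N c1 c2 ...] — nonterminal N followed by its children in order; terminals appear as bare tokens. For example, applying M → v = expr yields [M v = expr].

S
U
if e then M else U
if e then v = expr else U
if e then v = expr else if e then S
if e then v = expr else if e then M
if e then v = expr else if e then v = expr

[S [U if e then [M v = expr] else [U if e then [S [M v = expr]]]]]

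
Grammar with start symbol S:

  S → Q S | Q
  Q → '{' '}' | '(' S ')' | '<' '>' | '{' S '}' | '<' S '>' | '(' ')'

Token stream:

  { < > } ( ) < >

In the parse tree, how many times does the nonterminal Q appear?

4

[S [Q { [S [Q < >]] }] [S [Q ( )] [S [Q < >]]]]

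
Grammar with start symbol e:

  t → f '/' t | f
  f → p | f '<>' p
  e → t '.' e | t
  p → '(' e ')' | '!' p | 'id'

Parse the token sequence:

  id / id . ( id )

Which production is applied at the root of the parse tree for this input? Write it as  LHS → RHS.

e → t '.' e

[e [t [f [p id]] / [t [f [p id]]]] . [e [t [f [p ( [e [t [f [p id]]]] )]]]]]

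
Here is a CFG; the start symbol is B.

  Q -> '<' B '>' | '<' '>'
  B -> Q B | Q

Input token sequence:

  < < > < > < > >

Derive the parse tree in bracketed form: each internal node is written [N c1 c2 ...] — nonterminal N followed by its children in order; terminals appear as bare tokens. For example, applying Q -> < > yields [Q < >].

B
Q
< B >
< Q B >
< < > B >
< < > Q B >
< < > < > B >
< < > < > Q >
< < > < > < > >

[B [Q < [B [Q < >] [B [Q < >] [B [Q < >]]]] >]]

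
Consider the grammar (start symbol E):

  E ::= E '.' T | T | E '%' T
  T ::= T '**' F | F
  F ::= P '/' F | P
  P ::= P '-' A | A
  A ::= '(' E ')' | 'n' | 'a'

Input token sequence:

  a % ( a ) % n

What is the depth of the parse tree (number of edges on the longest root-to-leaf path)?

11

[E [E [E [T [F [P [A a]]]]] % [T [F [P [A ( [E [T [F [P [A a]]]]] )]]]]] % [T [F [P [A n]]]]]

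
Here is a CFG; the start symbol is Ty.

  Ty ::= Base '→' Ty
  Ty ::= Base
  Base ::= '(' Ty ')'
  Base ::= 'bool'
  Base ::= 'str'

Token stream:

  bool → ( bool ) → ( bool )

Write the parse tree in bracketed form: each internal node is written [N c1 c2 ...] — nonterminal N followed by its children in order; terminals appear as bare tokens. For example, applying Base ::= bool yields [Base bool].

[Ty [Base bool] → [Ty [Base ( [Ty [Base bool]] )] → [Ty [Base ( [Ty [Base bool]] )]]]]

Ty
Base → Ty
bool → Ty
bool → Base → Ty
bool → ( Ty ) → Ty
bool → ( Base ) → Ty
bool → ( bool ) → Ty
bool → ( bool ) → Base
bool → ( bool ) → ( Ty )
bool → ( bool ) → ( Base )
bool → ( bool ) → ( bool )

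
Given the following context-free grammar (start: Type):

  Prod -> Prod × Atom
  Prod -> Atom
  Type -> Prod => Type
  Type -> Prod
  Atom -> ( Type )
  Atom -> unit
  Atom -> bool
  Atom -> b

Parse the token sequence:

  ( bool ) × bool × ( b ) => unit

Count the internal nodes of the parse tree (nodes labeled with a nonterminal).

[Type [Prod [Prod [Prod [Atom ( [Type [Prod [Atom bool]]] )]] × [Atom bool]] × [Atom ( [Type [Prod [Atom b]]] )]] => [Type [Prod [Atom unit]]]]

16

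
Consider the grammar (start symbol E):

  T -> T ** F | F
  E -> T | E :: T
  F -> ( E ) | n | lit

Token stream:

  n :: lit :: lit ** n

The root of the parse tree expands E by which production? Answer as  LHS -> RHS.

[E [E [E [T [F n]]] :: [T [F lit]]] :: [T [T [F lit]] ** [F n]]]

E -> E :: T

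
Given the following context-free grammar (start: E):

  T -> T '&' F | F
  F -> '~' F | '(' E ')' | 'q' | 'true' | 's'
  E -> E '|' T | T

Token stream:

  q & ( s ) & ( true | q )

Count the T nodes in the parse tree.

6

[E [T [T [T [F q]] & [F ( [E [T [F s]]] )]] & [F ( [E [E [T [F true]]] | [T [F q]]] )]]]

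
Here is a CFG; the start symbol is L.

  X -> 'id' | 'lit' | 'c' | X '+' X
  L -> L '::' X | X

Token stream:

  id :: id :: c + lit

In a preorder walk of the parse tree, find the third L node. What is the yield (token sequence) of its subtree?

[L [L [L [X id]] :: [X id]] :: [X [X c] + [X lit]]]

id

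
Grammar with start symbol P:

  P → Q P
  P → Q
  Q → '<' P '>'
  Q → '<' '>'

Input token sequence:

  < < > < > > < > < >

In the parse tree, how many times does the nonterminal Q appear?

[P [Q < [P [Q < >] [P [Q < >]]] >] [P [Q < >] [P [Q < >]]]]

5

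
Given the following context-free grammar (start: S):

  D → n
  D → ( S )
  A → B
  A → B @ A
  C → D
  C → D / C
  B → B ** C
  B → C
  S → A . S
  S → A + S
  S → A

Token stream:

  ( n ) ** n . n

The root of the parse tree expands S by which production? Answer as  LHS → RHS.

S → A . S

[S [A [B [B [C [D ( [S [A [B [C [D n]]]]] )]]] ** [C [D n]]]] . [S [A [B [C [D n]]]]]]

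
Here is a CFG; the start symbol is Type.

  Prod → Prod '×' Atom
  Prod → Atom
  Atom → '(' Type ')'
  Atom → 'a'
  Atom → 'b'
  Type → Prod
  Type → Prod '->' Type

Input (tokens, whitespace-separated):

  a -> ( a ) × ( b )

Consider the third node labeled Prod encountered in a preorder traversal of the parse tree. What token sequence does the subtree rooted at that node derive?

( a )

[Type [Prod [Atom a]] -> [Type [Prod [Prod [Atom ( [Type [Prod [Atom a]]] )]] × [Atom ( [Type [Prod [Atom b]]] )]]]]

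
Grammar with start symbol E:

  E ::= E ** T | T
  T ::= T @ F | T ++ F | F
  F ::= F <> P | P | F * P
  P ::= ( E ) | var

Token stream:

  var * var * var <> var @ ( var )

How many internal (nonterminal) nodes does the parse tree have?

17

[E [T [T [F [F [F [F [P var]] * [P var]] * [P var]] <> [P var]]] @ [F [P ( [E [T [F [P var]]]] )]]]]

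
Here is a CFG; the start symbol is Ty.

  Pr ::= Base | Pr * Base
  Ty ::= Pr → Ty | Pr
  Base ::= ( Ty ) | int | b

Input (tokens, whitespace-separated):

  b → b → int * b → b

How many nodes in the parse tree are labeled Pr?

[Ty [Pr [Base b]] → [Ty [Pr [Base b]] → [Ty [Pr [Pr [Base int]] * [Base b]] → [Ty [Pr [Base b]]]]]]

5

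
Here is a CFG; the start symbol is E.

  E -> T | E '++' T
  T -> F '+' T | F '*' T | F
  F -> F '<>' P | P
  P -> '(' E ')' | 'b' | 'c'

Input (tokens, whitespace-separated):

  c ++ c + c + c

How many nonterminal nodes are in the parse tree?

14

[E [E [T [F [P c]]]] ++ [T [F [P c]] + [T [F [P c]] + [T [F [P c]]]]]]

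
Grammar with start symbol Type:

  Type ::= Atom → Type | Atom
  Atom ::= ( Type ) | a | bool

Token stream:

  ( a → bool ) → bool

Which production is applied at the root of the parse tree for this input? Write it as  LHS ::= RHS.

Type ::= Atom → Type

[Type [Atom ( [Type [Atom a] → [Type [Atom bool]]] )] → [Type [Atom bool]]]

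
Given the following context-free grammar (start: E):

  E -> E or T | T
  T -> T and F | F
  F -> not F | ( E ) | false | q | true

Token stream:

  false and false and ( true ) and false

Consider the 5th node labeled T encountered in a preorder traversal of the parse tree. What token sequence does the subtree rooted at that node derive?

true

[E [T [T [T [T [F false]] and [F false]] and [F ( [E [T [F true]]] )]] and [F false]]]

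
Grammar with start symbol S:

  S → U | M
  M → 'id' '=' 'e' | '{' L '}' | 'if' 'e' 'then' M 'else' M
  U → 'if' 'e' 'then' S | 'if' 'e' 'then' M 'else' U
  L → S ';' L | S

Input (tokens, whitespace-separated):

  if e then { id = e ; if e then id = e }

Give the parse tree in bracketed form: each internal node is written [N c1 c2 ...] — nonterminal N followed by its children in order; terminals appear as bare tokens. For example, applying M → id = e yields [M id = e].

S
U
if e then S
if e then M
if e then { L }
if e then { S ; L }
if e then { M ; L }
if e then { id = e ; L }
if e then { id = e ; S }
if e then { id = e ; U }
if e then { id = e ; if e then S }
if e then { id = e ; if e then M }
if e then { id = e ; if e then id = e }

[S [U if e then [S [M { [L [S [M id = e]] ; [L [S [U if e then [S [M id = e]]]]]] }]]]]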